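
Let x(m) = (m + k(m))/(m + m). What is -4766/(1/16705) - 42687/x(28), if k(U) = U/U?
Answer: -2311255342/29 ≈ -7.9698e+7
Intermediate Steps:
k(U) = 1
x(m) = (1 + m)/(2*m) (x(m) = (m + 1)/(m + m) = (1 + m)/((2*m)) = (1 + m)*(1/(2*m)) = (1 + m)/(2*m))
-4766/(1/16705) - 42687/x(28) = -4766/(1/16705) - 42687*56/(1 + 28) = -4766/1/16705 - 42687/((1/2)*(1/28)*29) = -4766*16705 - 42687/29/56 = -79616030 - 42687*56/29 = -79616030 - 2390472/29 = -2311255342/29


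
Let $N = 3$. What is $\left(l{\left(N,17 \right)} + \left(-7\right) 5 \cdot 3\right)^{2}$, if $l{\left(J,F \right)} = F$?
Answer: $7744$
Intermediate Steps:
$\left(l{\left(N,17 \right)} + \left(-7\right) 5 \cdot 3\right)^{2} = \left(17 + \left(-7\right) 5 \cdot 3\right)^{2} = \left(17 - 105\right)^{2} = \left(-88\right)^{2} = 7744$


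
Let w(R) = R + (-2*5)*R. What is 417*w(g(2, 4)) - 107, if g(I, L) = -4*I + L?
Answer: 14905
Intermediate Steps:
g(I, L) = L - 4*I
w(R) = -9*R (w(R) = R - 10*R = -9*R)
417*w(g(2, 4)) - 107 = 417*(-9*(4 - 4*2)) - 107 = 417*(-9*(4 - 8)) - 107 = 417*(-9*(-4)) - 107 = 417*36 - 107 = 15012 - 107 = 14905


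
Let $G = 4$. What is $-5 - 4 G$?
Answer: $-21$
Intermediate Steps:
$-5 - 4 G = -5 - 16 = -21$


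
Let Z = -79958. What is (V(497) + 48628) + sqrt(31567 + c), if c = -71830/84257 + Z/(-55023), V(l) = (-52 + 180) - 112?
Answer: 48644 + sqrt(678487871824680106910883)/4636072911 ≈ 48822.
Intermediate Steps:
V(l) = 16 (V(l) = 128 - 112 = 16)
c = 2784719116/4636072911 (c = -71830/84257 - 79958/(-55023) = -71830*1/84257 - 79958*(-1/55023) = -71830/84257 + 79958/55023 = 2784719116/4636072911 ≈ 0.60066)
(V(497) + 48628) + sqrt(31567 + c) = (16 + 48628) + sqrt(31567 + 2784719116/4636072911) = 48644 + sqrt(146349698300653/4636072911) = 48644 + sqrt(678487871824680106910883)/4636072911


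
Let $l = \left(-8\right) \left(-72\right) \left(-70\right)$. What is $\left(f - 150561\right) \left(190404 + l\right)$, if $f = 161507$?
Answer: $1642819464$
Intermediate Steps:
$l = -40320$ ($l = 576 \left(-70\right) = -40320$)
$\left(f - 150561\right) \left(190404 + l\right) = \left(161507 - 150561\right) \left(190404 - 40320\right) = 10946 \cdot 150084 = 1642819464$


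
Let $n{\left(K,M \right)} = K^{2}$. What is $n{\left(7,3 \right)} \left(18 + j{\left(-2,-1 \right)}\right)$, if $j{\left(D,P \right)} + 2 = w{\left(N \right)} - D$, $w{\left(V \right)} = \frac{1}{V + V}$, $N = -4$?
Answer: $\frac{7007}{8} \approx 875.88$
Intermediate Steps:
$w{\left(V \right)} = \frac{1}{2 V}$
$j{\left(D,P \right)} = - \frac{17}{8} - D$ ($j{\left(D,P \right)} = -2 - \left(\frac{1}{8} + D\right) = - \frac{17}{8} - D$)
$n{\left(7,3 \right)} \left(18 + j{\left(-2,-1 \right)}\right) = 7^{2} \left(18 - \frac{1}{8}\right) = 49 \left(18 + \left(- \frac{17}{8} + 2\right)\right) = 49 \left(18 - \frac{1}{8}\right) = 49 \cdot \frac{143}{8} = \frac{7007}{8}$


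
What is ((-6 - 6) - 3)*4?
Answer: -60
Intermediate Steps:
((-6 - 6) - 3)*4 = (-12 - 3)*4 = -15*4 = -60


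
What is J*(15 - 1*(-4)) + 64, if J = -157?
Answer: -2919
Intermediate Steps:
J*(15 - 1*(-4)) + 64 = -157*(15 - 1*(-4)) + 64 = -157*(15 + 4) + 64 = -157*19 + 64 = -2983 + 64 = -2919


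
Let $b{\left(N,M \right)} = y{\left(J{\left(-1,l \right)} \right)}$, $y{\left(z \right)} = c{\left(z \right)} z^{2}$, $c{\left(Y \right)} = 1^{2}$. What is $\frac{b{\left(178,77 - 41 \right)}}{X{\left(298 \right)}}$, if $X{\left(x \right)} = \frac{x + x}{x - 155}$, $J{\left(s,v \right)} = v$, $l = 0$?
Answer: $0$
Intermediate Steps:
$c{\left(Y \right)} = 1$
$y{\left(z \right)} = z^{2}$ ($y{\left(z \right)} = 1 z^{2} = z^{2}$)
$b{\left(N,M \right)} = 0$ ($b{\left(N,M \right)} = 0^{2} = 0$)
$X{\left(x \right)} = \frac{2 x}{-155 + x}$
$\frac{b{\left(178,77 - 41 \right)}}{X{\left(298 \right)}} = \frac{0}{2 \cdot 298 \frac{1}{-155 + 298}} = \frac{0}{2 \cdot 298 \cdot \frac{1}{143}} = \frac{0}{\frac{596}{143}} = 0 \cdot \frac{143}{596} = 0$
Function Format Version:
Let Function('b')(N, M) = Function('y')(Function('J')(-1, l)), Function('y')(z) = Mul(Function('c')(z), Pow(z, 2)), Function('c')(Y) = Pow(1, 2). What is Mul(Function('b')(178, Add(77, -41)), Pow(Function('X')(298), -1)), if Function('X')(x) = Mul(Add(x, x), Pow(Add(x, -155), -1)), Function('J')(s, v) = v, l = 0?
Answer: 0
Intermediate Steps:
Function('c')(Y) = 1
Function('y')(z) = Pow(z, 2) (Function('y')(z) = Mul(1, Pow(z, 2)) = Pow(z, 2))
Function('b')(N, M) = 0 (Function('b')(N, M) = Pow(0, 2) = 0)
Function('X')(x) = Mul(2, x, Pow(Add(-155, x), -1)) (Function('X')(x) = Mul(Mul(2, x), Pow(Add(-155, x), -1)) = Mul(2, x, Pow(Add(-155, x), -1)))
Mul(Function('b')(178, Add(77, -41)), Pow(Function('X')(298), -1)) = Mul(0, Pow(Mul(2, 298, Pow(Add(-155, 298), -1)), -1)) = Mul(0, Pow(Mul(2, 298, Pow(143, -1)), -1)) = Mul(0, Pow(Mul(2, 298, Rational(1, 143)), -1)) = Mul(0, Pow(Rational(596, 143), -1)) = Mul(0, Rational(143, 596)) = 0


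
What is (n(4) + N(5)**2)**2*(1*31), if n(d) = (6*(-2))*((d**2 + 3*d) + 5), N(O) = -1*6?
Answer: 4017600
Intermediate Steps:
N(O) = -6
n(d) = -60 - 36*d - 12*d**2 (n(d) = -12*(5 + d**2 + 3*d) = -60 - 36*d - 12*d**2)
(n(4) + N(5)**2)**2*(1*31) = ((-60 - 36*4 - 12*4**2) + (-6)**2)**2*(1*31) = ((-60 - 144 - 12*16) + 36)**2*31 = ((-60 - 144 - 192) + 36)**2*31 = (-396 + 36)**2*31 = (-360)**2*31 = 129600*31 = 4017600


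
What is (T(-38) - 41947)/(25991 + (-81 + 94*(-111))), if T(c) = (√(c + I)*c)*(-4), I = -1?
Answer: -41947/15476 + 38*I*√39/3869 ≈ -2.7105 + 0.061336*I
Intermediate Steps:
T(c) = -4*c*√(-1 + c) (T(c) = (√(c - 1)*c)*(-4) = (√(-1 + c)*c)*(-4) = (c*√(-1 + c))*(-4) = -4*c*√(-1 + c))
(T(-38) - 41947)/(25991 + (-81 + 94*(-111))) = (-4*(-38)*√(-1 - 38) - 41947)/(25991 + (-81 + 94*(-111))) = (-4*(-38)*√(-39) - 41947)/(25991 + (-81 - 10434)) = (-4*(-38)*I*√39 - 41947)/(25991 - 10515) = (152*I*√39 - 41947)/15476 = (-41947 + 152*I*√39)*(1/15476) = -41947/15476 + 38*I*√39/3869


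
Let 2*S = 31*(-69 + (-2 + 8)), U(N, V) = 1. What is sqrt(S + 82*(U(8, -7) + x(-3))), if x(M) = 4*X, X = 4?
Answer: sqrt(1670)/2 ≈ 20.433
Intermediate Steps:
S = -1953/2 (S = (31*(-69 + (-2 + 8)))/2 = (31*(-69 + 6))/2 = (31*(-63))/2 = (1/2)*(-1953) = -1953/2 ≈ -976.50)
x(M) = 16 (x(M) = 4*4 = 16)
sqrt(S + 82*(U(8, -7) + x(-3))) = sqrt(-1953/2 + 82*(1 + 16)) = sqrt(-1953/2 + 82*17) = sqrt(-1953/2 + 1394) = sqrt(835/2) = sqrt(1670)/2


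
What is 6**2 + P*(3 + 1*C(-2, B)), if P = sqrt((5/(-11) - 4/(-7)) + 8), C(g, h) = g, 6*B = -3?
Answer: 36 + 25*sqrt(77)/77 ≈ 38.849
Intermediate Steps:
B = -1/2 (B = (1/6)*(-3) = -1/2 ≈ -0.50000)
P = 25*sqrt(77)/77 (P = sqrt((5*(-1/11) - 4*(-1/7)) + 8) = sqrt((-5/11 + 4/7) + 8) = sqrt(9/77 + 8) = sqrt(625/77) = 25*sqrt(77)/77 ≈ 2.8490)
6**2 + P*(3 + 1*C(-2, B)) = 6**2 + (25*sqrt(77)/77)*(3 + 1*(-2)) = 36 + (25*sqrt(77)/77)*(3 - 2) = 36 + (25*sqrt(77)/77)*1 = 36 + 25*sqrt(77)/77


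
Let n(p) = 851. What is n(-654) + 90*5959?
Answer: 537161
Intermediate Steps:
n(-654) + 90*5959 = 851 + 90*5959 = 851 + 536310 = 537161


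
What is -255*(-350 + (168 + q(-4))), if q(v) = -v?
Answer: 45390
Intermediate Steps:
-255*(-350 + (168 + q(-4))) = -255*(-350 + (168 - 1*(-4))) = -255*(-350 + (168 + 4)) = -255*(-350 + 172) = -255*(-178) = 45390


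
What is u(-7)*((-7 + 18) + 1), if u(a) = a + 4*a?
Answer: -420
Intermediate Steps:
u(a) = 5*a
u(-7)*((-7 + 18) + 1) = (5*(-7))*((-7 + 18) + 1) = -35*(11 + 1) = -35*12 = -420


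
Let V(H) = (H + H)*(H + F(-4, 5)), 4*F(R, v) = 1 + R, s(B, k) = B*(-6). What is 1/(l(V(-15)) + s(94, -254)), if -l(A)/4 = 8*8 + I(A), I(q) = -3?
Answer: -1/808 ≈ -0.0012376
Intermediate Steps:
s(B, k) = -6*B
F(R, v) = ¼ + R/4 (F(R, v) = (1 + R)/4 = ¼ + R/4)
V(H) = 2*H*(-¾ + H) (V(H) = (H + H)*(H + (¼ + (¼)*(-4))) = (2*H)*(H + (¼ - 1)) = (2*H)*(H - ¾) = (2*H)*(-¾ + H) = 2*H*(-¾ + H))
l(A) = -244 (l(A) = -4*(8*8 - 3) = -4*(64 - 3) = -4*61 = -244)
1/(l(V(-15)) + s(94, -254)) = 1/(-244 - 6*94) = 1/(-244 - 564) = 1/(-808) = -1/808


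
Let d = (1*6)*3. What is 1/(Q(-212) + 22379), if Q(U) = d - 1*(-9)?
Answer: 1/22406 ≈ 4.4631e-5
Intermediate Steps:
d = 18 (d = 6*3 = 18)
Q(U) = 27 (Q(U) = 18 - 1*(-9) = 18 + 9 = 27)
1/(Q(-212) + 22379) = 1/(27 + 22379) = 1/22406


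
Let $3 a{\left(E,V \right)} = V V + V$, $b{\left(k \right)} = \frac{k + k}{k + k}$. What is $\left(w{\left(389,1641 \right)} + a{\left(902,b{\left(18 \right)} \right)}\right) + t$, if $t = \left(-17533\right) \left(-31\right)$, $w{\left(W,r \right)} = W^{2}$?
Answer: $\frac{2084534}{3} \approx 6.9485 \cdot 10^{5}$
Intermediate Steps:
$b{\left(k \right)} = 1$ ($b{\left(k \right)} = \frac{2 k}{2 k} = 2 k \frac{1}{2 k} = 1$)
$a{\left(E,V \right)} = \frac{V}{3} + \frac{V^{2}}{3}$ ($a{\left(E,V \right)} = \frac{V V + V}{3} = \frac{V^{2} + V}{3} = \frac{V + V^{2}}{3} = \frac{V}{3} + \frac{V^{2}}{3}$)
$t = 543523$
$\left(w{\left(389,1641 \right)} + a{\left(902,b{\left(18 \right)} \right)}\right) + t = \left(389^{2} + \frac{1}{3} \cdot 1 \left(1 + 1\right)\right) + 543523 = \left(151321 + \frac{1}{3} \cdot 1 \cdot 2\right) + 543523 = \left(151321 + \frac{2}{3}\right) + 543523 = \frac{453965}{3} + 543523 = \frac{2084534}{3}$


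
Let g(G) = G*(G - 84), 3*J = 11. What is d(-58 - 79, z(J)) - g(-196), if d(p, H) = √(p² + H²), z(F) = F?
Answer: -54880 + √169042/3 ≈ -54743.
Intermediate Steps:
J = 11/3 (J = (⅓)*11 = 11/3 ≈ 3.6667)
d(p, H) = √(H² + p²)
g(G) = G*(-84 + G)
d(-58 - 79, z(J)) - g(-196) = √((11/3)² + (-58 - 79)²) - (-196)*(-84 - 196) = √(121/9 + (-137)²) - (-196)*(-280) = √(121/9 + 18769) - 1*54880 = √(169042/9) - 54880 = √169042/3 - 54880 = -54880 + √169042/3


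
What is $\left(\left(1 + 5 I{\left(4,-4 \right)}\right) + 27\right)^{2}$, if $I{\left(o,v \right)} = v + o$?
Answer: $784$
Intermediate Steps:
$I{\left(o,v \right)} = o + v$
$\left(\left(1 + 5 I{\left(4,-4 \right)}\right) + 27\right)^{2} = \left(\left(1 + 5 \left(4 - 4\right)\right) + 27\right)^{2} = \left(\left(1 + 5 \cdot 0\right) + 27\right)^{2} = \left(\left(1 + 0\right) + 27\right)^{2} = \left(1 + 27\right)^{2} = 28^{2} = 784$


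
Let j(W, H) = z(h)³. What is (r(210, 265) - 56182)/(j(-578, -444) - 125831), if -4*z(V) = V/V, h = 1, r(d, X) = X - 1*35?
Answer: 3580928/8053185 ≈ 0.44466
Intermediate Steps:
r(d, X) = -35 + X (r(d, X) = X - 35 = -35 + X)
z(V) = -¼ (z(V) = -V/(4*V) = -¼*1 = -¼)
j(W, H) = -1/64 (j(W, H) = (-¼)³ = -1/64)
(r(210, 265) - 56182)/(j(-578, -444) - 125831) = ((-35 + 265) - 56182)/(-1/64 - 125831) = (230 - 56182)/(-8053185/64) = -55952*(-64/8053185) = 3580928/8053185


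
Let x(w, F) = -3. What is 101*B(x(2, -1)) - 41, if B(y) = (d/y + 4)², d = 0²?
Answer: 1575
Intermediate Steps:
d = 0
B(y) = 16 (B(y) = (0/y + 4)² = (0 + 4)² = 4² = 16)
101*B(x(2, -1)) - 41 = 101*16 - 41 = 1616 - 41 = 1575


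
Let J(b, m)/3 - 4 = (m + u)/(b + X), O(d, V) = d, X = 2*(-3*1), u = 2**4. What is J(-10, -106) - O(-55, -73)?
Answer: 671/8 ≈ 83.875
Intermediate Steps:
u = 16
X = -6 (X = 2*(-3) = -6)
J(b, m) = 12 + 3*(16 + m)/(-6 + b) (J(b, m) = 12 + 3*((m + 16)/(b - 6)) = 12 + 3*((16 + m)/(-6 + b)) = 12 + 3*(16 + m)/(-6 + b))
J(-10, -106) - O(-55, -73) = 3*(-8 - 106 + 4*(-10))/(-6 - 10) - 1*(-55) = 3*(-8 - 106 - 40)/(-16) + 55 = 3*(-1/16)*(-154) + 55 = 231/8 + 55 = 671/8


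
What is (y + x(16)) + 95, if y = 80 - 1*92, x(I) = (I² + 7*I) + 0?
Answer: 451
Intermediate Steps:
x(I) = I² + 7*I
y = -12 (y = 80 - 92 = -12)
(y + x(16)) + 95 = (-12 + 16*(7 + 16)) + 95 = (-12 + 16*23) + 95 = (-12 + 368) + 95 = 356 + 95 = 451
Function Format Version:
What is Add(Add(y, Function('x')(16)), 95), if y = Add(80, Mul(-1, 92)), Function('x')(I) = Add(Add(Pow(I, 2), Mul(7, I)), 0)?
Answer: 451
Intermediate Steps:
Function('x')(I) = Add(Pow(I, 2), Mul(7, I))
y = -12 (y = Add(80, -92) = -12)
Add(Add(y, Function('x')(16)), 95) = Add(Add(-12, Mul(16, Add(7, 16))), 95) = Add(Add(-12, Mul(16, 23)), 95) = Add(Add(-12, 368), 95) = Add(356, 95) = 451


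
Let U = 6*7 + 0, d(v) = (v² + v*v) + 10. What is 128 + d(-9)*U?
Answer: 7352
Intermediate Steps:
d(v) = 10 + 2*v² (d(v) = (v² + v²) + 10 = 2*v² + 10 = 10 + 2*v²)
U = 42 (U = 42 + 0 = 42)
128 + d(-9)*U = 128 + (10 + 2*(-9)²)*42 = 128 + (10 + 2*81)*42 = 128 + (10 + 162)*42 = 128 + 172*42 = 128 + 7224 = 7352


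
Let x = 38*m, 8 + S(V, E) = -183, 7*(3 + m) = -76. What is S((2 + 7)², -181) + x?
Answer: -5023/7 ≈ -717.57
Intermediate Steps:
m = -97/7 (m = -3 + (⅐)*(-76) = -3 - 76/7 = -97/7 ≈ -13.857)
S(V, E) = -191 (S(V, E) = -8 - 183 = -191)
x = -3686/7 (x = 38*(-97/7) = -3686/7 ≈ -526.57)
S((2 + 7)², -181) + x = -191 - 3686/7 = -5023/7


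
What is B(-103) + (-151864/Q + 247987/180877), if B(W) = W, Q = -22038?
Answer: -188820696172/1993083663 ≈ -94.738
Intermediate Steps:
B(-103) + (-151864/Q + 247987/180877) = -103 + (-151864/(-22038) + 247987/180877) = -103 + (-151864*(-1/22038) + 247987*(1/180877)) = -103 + (75932/11019 + 247987/180877) = -103 + 16466921117/1993083663 = -188820696172/1993083663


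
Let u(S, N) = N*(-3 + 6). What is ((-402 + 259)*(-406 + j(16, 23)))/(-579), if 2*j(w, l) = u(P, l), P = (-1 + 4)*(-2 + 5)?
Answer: -106249/1158 ≈ -91.752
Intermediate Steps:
P = 9 (P = 3*3 = 9)
u(S, N) = 3*N (u(S, N) = N*3 = 3*N)
j(w, l) = 3*l/2 (j(w, l) = (3*l)/2 = 3*l/2)
((-402 + 259)*(-406 + j(16, 23)))/(-579) = ((-402 + 259)*(-406 + (3/2)*23))/(-579) = -143*(-406 + 69/2)*(-1/579) = -143*(-743/2)*(-1/579) = (106249/2)*(-1/579) = -106249/1158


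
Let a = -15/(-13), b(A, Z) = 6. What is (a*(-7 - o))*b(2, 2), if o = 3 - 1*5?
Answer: -450/13 ≈ -34.615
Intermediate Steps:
o = -2 (o = 3 - 5 = -2)
a = 15/13 (a = -15*(-1/13) = 15/13 ≈ 1.1538)
(a*(-7 - o))*b(2, 2) = (15*(-7 - 1*(-2))/13)*6 = (15*(-7 + 2)/13)*6 = ((15/13)*(-5))*6 = -75/13*6 = -450/13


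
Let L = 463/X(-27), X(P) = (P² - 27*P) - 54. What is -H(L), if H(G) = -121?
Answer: 121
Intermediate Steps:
X(P) = -54 + P² - 27*P
L = 463/1404 (L = 463/(-54 + (-27)² - 27*(-27)) = 463/(-54 + 729 + 729) = 463/1404 ≈ 0.32977)
-H(L) = -1*(-121) = 121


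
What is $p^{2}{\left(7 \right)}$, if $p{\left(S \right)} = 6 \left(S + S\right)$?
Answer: $7056$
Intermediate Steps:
$p{\left(S \right)} = 12 S$ ($p{\left(S \right)} = 6 \cdot 2 S = 12 S$)
$p^{2}{\left(7 \right)} = \left(12 \cdot 7\right)^{2} = 84^{2} = 7056$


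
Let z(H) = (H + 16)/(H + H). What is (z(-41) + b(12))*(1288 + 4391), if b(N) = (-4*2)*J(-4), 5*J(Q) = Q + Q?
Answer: 30513267/410 ≈ 74423.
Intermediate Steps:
J(Q) = 2*Q/5 (J(Q) = (Q + Q)/5 = (2*Q)/5 = 2*Q/5)
b(N) = 64/5 (b(N) = (-4*2)*((⅖)*(-4)) = -8*(-8/5) = 64/5)
z(H) = (16 + H)/(2*H) (z(H) = (16 + H)/((2*H)) = (16 + H)*(1/(2*H)) = (16 + H)/(2*H))
(z(-41) + b(12))*(1288 + 4391) = ((½)*(16 - 41)/(-41) + 64/5)*(1288 + 4391) = ((½)*(-1/41)*(-25) + 64/5)*5679 = (25/82 + 64/5)*5679 = (5373/410)*5679 = 30513267/410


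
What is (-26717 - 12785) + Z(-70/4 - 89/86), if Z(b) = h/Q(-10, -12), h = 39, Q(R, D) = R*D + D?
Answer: -1422059/36 ≈ -39502.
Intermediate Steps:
Q(R, D) = D + D*R (Q(R, D) = D*R + D = D + D*R)
Z(b) = 13/36 (Z(b) = 39/((-12*(1 - 10))) = 39/((-12*(-9))) = 39/108 = 39*(1/108) = 13/36)
(-26717 - 12785) + Z(-70/4 - 89/86) = (-26717 - 12785) + 13/36 = -39502 + 13/36 = -1422059/36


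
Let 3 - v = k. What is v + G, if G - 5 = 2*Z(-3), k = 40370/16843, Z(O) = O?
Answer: -6684/16843 ≈ -0.39684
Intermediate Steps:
k = 40370/16843 (k = 40370*(1/16843) = 40370/16843 ≈ 2.3968)
v = 10159/16843 (v = 3 - 1*40370/16843 = 3 - 40370/16843 = 10159/16843 ≈ 0.60316)
G = -1 (G = 5 + 2*(-3) = 5 - 6 = -1)
v + G = 10159/16843 - 1 = -6684/16843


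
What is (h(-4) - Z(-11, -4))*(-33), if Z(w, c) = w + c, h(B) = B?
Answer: -363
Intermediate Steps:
Z(w, c) = c + w
(h(-4) - Z(-11, -4))*(-33) = (-4 - (-4 - 11))*(-33) = (-4 - 1*(-15))*(-33) = (-4 + 15)*(-33) = 11*(-33) = -363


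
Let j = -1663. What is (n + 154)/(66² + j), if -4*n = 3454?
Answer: -1419/5386 ≈ -0.26346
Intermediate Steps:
n = -1727/2 (n = -¼*3454 = -1727/2 ≈ -863.50)
(n + 154)/(66² + j) = (-1727/2 + 154)/(66² - 1663) = -1419/(2*(4356 - 1663)) = -1419/2/2693 = -1419/2*1/2693 = -1419/5386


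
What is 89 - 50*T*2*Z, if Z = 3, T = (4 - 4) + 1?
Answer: -211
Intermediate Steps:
T = 1 (T = 0 + 1 = 1)
89 - 50*T*2*Z = 89 - 50*1*2*3 = 89 - 100*3 = 89 - 50*6 = 89 - 300 = -211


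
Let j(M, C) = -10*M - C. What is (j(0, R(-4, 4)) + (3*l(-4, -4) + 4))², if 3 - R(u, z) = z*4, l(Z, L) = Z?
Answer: 25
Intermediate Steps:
R(u, z) = 3 - 4*z (R(u, z) = 3 - z*4 = 3 - 4*z)
j(M, C) = -C - 10*M
(j(0, R(-4, 4)) + (3*l(-4, -4) + 4))² = ((-(3 - 4*4) - 10*0) + (3*(-4) + 4))² = ((-(3 - 16) + 0) + (-12 + 4))² = ((-1*(-13) + 0) - 8)² = ((13 + 0) - 8)² = (13 - 8)² = 5² = 25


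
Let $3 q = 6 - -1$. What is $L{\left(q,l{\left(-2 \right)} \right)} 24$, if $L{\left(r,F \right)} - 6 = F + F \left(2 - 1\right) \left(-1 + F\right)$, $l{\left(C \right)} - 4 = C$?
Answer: $240$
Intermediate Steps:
$l{\left(C \right)} = 4 + C$
$q = \frac{7}{3}$ ($q = \frac{6 - -1}{3} = \frac{6 + 1}{3} = \frac{1}{3} \cdot 7 = \frac{7}{3} \approx 2.3333$)
$L{\left(r,F \right)} = 6 + F + F \left(-1 + F\right)$ ($L{\left(r,F \right)} = 6 + \left(F + F \left(2 - 1\right) \left(-1 + F\right)\right) = 6 + \left(F + F 1 \left(-1 + F\right)\right) = 6 + \left(F + F \left(-1 + F\right)\right) = 6 + F + F \left(-1 + F\right)$)
$L{\left(q,l{\left(-2 \right)} \right)} 24 = \left(6 + \left(4 - 2\right)^{2}\right) 24 = \left(6 + 2^{2}\right) 24 = \left(6 + 4\right) 24 = 10 \cdot 24 = 240$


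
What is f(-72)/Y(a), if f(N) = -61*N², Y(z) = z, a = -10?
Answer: 158112/5 ≈ 31622.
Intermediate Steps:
f(-72)/Y(a) = -61*(-72)²/(-10) = -61*5184*(-⅒) = -316224*(-⅒) = 158112/5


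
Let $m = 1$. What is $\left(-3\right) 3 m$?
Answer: $-9$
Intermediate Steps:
$\left(-3\right) 3 m = \left(-3\right) 3 \cdot 1 = \left(-9\right) 1 = -9$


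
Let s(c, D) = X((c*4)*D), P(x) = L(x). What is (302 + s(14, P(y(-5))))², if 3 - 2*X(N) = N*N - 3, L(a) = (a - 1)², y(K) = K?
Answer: 4128304703329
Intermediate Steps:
L(a) = (-1 + a)²
P(x) = (-1 + x)²
X(N) = 3 - N²/2 (X(N) = 3/2 - (N*N - 3)/2 = 3/2 - (N² - 3)/2 = 3/2 - (-3 + N²)/2 = 3/2 + (3/2 - N²/2) = 3 - N²/2)
s(c, D) = 3 - 8*D²*c² (s(c, D) = 3 - 16*D²*c²/2 = 3 - 8*D²*c²)
(302 + s(14, P(y(-5))))² = (302 + (3 - 8*((-1 - 5)²)²*14²))² = (302 + (3 - 8*((-6)²)²*196))² = (302 + (3 - 8*36²*196))² = (302 + (3 - 8*1296*196))² = (302 + (3 - 2032128))² = (302 - 2032125)² = (-2031823)² = 4128304703329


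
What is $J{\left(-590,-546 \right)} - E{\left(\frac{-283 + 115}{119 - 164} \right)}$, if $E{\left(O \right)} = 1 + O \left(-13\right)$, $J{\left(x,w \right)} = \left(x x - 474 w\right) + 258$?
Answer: $\frac{9108143}{15} \approx 6.0721 \cdot 10^{5}$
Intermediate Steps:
$J{\left(x,w \right)} = 258 + x^{2} - 474 w$ ($J{\left(x,w \right)} = \left(x^{2} - 474 w\right) + 258 = 258 + x^{2} - 474 w$)
$E{\left(O \right)} = 1 - 13 O$
$J{\left(-590,-546 \right)} - E{\left(\frac{-283 + 115}{119 - 164} \right)} = \left(258 + \left(-590\right)^{2} - -258804\right) - \left(1 - 13 \frac{-283 + 115}{119 - 164}\right) = \left(258 + 348100 + 258804\right) - \left(1 - 13 \left(- \frac{168}{-45}\right)\right) = 607162 - \left(1 - 13 \left(\left(-168\right) \left(- \frac{1}{45}\right)\right)\right) = 607162 - \left(1 - \frac{728}{15}\right) = 607162 - - \frac{713}{15} = 607162 + \frac{713}{15} = \frac{9108143}{15}$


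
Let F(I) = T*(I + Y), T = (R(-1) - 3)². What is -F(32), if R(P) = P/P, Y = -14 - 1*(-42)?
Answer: -240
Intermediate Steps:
Y = 28 (Y = -14 + 42 = 28)
R(P) = 1
T = 4 (T = (1 - 3)² = (-2)² = 4)
F(I) = 112 + 4*I (F(I) = 4*(I + 28) = 4*(28 + I) = 112 + 4*I)
-F(32) = -(112 + 4*32) = -(112 + 128) = -1*240 = -240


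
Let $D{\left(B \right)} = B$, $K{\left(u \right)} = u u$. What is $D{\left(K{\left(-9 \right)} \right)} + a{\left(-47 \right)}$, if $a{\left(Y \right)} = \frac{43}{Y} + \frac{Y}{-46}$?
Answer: $\frac{175353}{2162} \approx 81.107$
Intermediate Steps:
$K{\left(u \right)} = u^{2}$
$a{\left(Y \right)} = \frac{43}{Y} - \frac{Y}{46}$ ($a{\left(Y \right)} = \frac{43}{Y} + Y \left(- \frac{1}{46}\right) = \frac{43}{Y} - \frac{Y}{46}$)
$D{\left(K{\left(-9 \right)} \right)} + a{\left(-47 \right)} = \left(-9\right)^{2} + \left(\frac{43}{-47} - - \frac{47}{46}\right) = 81 + \left(43 \left(- \frac{1}{47}\right) + \frac{47}{46}\right) = 81 + \left(- \frac{43}{47} + \frac{47}{46}\right) = 81 + \frac{231}{2162} = \frac{175353}{2162}$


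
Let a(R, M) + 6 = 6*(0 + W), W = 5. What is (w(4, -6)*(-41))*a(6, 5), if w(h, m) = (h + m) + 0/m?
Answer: 1968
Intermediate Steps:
a(R, M) = 24 (a(R, M) = -6 + 6*(0 + 5) = -6 + 6*5 = -6 + 30 = 24)
w(h, m) = h + m (w(h, m) = (h + m) + 0 = h + m)
(w(4, -6)*(-41))*a(6, 5) = ((4 - 6)*(-41))*24 = -2*(-41)*24 = 82*24 = 1968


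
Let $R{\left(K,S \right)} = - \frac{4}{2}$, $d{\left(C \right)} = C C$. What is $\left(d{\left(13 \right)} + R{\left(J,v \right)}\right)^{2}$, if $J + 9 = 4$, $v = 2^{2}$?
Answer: $27889$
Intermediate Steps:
$d{\left(C \right)} = C^{2}$
$v = 4$
$J = -5$ ($J = -9 + 4 = -5$)
$R{\left(K,S \right)} = -2$ ($R{\left(K,S \right)} = \left(-4\right) \frac{1}{2} = -2$)
$\left(d{\left(13 \right)} + R{\left(J,v \right)}\right)^{2} = \left(13^{2} - 2\right)^{2} = \left(169 - 2\right)^{2} = 167^{2} = 27889$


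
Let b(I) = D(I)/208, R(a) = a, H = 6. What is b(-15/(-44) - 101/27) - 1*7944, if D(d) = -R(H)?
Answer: -826179/104 ≈ -7944.0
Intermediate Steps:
D(d) = -6 (D(d) = -1*6 = -6)
b(I) = -3/104 (b(I) = -6/208 = -6*1/208 = -3/104)
b(-15/(-44) - 101/27) - 1*7944 = -3/104 - 1*7944 = -3/104 - 7944 = -826179/104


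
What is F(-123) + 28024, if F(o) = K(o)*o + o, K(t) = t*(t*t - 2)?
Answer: 228884284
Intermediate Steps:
K(t) = t*(-2 + t²) (K(t) = t*(t² - 2) = t*(-2 + t²))
F(o) = o + o²*(-2 + o²) (F(o) = (o*(-2 + o²))*o + o = o²*(-2 + o²) + o = o + o²*(-2 + o²))
F(-123) + 28024 = -123*(1 - 123*(-2 + (-123)²)) + 28024 = -123*(1 - 123*(-2 + 15129)) + 28024 = -123*(1 - 123*15127) + 28024 = -123*(1 - 1860621) + 28024 = -123*(-1860620) + 28024 = 228856260 + 28024 = 228884284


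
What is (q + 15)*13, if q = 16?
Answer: 403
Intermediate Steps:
(q + 15)*13 = (16 + 15)*13 = 31*13 = 403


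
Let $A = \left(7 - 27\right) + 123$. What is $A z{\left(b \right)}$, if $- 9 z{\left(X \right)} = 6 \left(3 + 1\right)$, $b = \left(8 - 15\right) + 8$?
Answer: $- \frac{824}{3} \approx -274.67$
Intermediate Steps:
$b = 1$ ($b = \left(8 - 15\right) + 8 = -7 + 8 = 1$)
$z{\left(X \right)} = - \frac{8}{3}$ ($z{\left(X \right)} = - \frac{6 \left(3 + 1\right)}{9} = - \frac{6 \cdot 4}{9} = \left(- \frac{1}{9}\right) 24 = - \frac{8}{3}$)
$A = 103$ ($A = -20 + 123 = 103$)
$A z{\left(b \right)} = 103 \left(- \frac{8}{3}\right) = - \frac{824}{3}$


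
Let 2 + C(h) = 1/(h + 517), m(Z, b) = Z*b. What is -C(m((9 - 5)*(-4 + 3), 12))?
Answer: 937/469 ≈ 1.9979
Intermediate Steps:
C(h) = -2 + 1/(517 + h) (C(h) = -2 + 1/(h + 517) = -2 + 1/(517 + h))
-C(m((9 - 5)*(-4 + 3), 12)) = -(-1033 - 2*(9 - 5)*(-4 + 3)*12)/(517 + ((9 - 5)*(-4 + 3))*12) = -(-1033 - 2*4*(-1)*12)/(517 + (4*(-1))*12) = -(-1033 - (-8)*12)/(517 - 4*12) = -(-1033 - 2*(-48))/(517 - 48) = -(-1033 + 96)/469 = -(-937)/469 = -1*(-937/469) = 937/469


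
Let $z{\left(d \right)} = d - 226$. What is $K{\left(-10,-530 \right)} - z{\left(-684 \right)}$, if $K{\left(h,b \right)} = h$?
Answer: $900$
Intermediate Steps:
$z{\left(d \right)} = -226 + d$
$K{\left(-10,-530 \right)} - z{\left(-684 \right)} = -10 - \left(-226 - 684\right) = -10 - -910 = -10 + 910 = 900$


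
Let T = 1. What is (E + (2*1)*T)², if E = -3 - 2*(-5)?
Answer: 81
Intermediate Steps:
E = 7 (E = -3 + 10 = 7)
(E + (2*1)*T)² = (7 + (2*1)*1)² = (7 + 2*1)² = (7 + 2)² = 9² = 81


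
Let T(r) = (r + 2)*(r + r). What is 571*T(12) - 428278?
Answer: -236422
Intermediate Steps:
T(r) = 2*r*(2 + r) (T(r) = (2 + r)*(2*r) = 2*r*(2 + r))
571*T(12) - 428278 = 571*(2*12*(2 + 12)) - 428278 = 571*(2*12*14) - 428278 = 571*336 - 428278 = 191856 - 428278 = -236422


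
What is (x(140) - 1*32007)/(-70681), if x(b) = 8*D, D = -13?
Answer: 32111/70681 ≈ 0.45431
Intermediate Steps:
x(b) = -104 (x(b) = 8*(-13) = -104)
(x(140) - 1*32007)/(-70681) = (-104 - 1*32007)/(-70681) = (-104 - 32007)*(-1/70681) = -32111*(-1/70681) = 32111/70681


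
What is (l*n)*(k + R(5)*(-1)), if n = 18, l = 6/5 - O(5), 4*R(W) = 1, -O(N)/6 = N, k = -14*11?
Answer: -433134/5 ≈ -86627.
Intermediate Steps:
k = -154
O(N) = -6*N
R(W) = ¼ (R(W) = (¼)*1 = ¼)
l = 156/5 (l = 6/5 - (-6)*5 = 6*(⅕) - 1*(-30) = 6/5 + 30 = 156/5 ≈ 31.200)
(l*n)*(k + R(5)*(-1)) = ((156/5)*18)*(-154 + (¼)*(-1)) = 2808*(-154 - ¼)/5 = (2808/5)*(-617/4) = -433134/5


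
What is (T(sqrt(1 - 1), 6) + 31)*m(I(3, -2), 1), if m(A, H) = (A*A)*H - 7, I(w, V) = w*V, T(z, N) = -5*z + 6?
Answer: 1073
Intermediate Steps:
T(z, N) = 6 - 5*z
I(w, V) = V*w
m(A, H) = -7 + H*A**2 (m(A, H) = A**2*H - 7 = H*A**2 - 7 = -7 + H*A**2)
(T(sqrt(1 - 1), 6) + 31)*m(I(3, -2), 1) = ((6 - 5*sqrt(1 - 1)) + 31)*(-7 + 1*(-2*3)**2) = ((6 - 5*sqrt(0)) + 31)*(-7 + 1*(-6)**2) = ((6 - 5*0) + 31)*(-7 + 1*36) = ((6 + 0) + 31)*(-7 + 36) = (6 + 31)*29 = 37*29 = 1073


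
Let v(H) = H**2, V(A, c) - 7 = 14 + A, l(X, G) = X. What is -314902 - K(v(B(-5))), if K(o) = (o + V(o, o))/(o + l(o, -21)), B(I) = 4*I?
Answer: -251922421/800 ≈ -3.1490e+5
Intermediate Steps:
V(A, c) = 21 + A (V(A, c) = 7 + (14 + A) = 21 + A)
K(o) = (21 + 2*o)/(2*o) (K(o) = (o + (21 + o))/(o + o) = (21 + 2*o)/((2*o)) = (21 + 2*o)*(1/(2*o)) = (21 + 2*o)/(2*o))
-314902 - K(v(B(-5))) = -314902 - (21/2 + (4*(-5))**2)/((4*(-5))**2) = -314902 - (21/2 + (-20)**2)/((-20)**2) = -314902 - (21/2 + 400)/400 = -314902 - 821/(400*2) = -314902 - 1*821/800 = -314902 - 821/800 = -251922421/800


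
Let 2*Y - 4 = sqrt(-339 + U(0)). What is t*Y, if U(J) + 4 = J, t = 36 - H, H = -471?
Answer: 1014 + 3549*I*sqrt(7)/2 ≈ 1014.0 + 4694.9*I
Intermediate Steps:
t = 507 (t = 36 - 1*(-471) = 36 + 471 = 507)
U(J) = -4 + J
Y = 2 + 7*I*sqrt(7)/2 (Y = 2 + sqrt(-339 + (-4 + 0))/2 = 2 + sqrt(-339 - 4)/2 = 2 + sqrt(-343)/2 = 2 + (7*I*sqrt(7))/2 = 2 + 7*I*sqrt(7)/2 ≈ 2.0 + 9.2601*I)
t*Y = 507*(2 + 7*I*sqrt(7)/2) = 1014 + 3549*I*sqrt(7)/2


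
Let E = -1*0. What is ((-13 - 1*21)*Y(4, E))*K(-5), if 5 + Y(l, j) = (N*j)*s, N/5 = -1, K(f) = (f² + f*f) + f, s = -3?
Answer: 7650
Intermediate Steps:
K(f) = f + 2*f² (K(f) = (f² + f²) + f = 2*f² + f = f + 2*f²)
N = -5 (N = 5*(-1) = -5)
E = 0
Y(l, j) = -5 + 15*j (Y(l, j) = -5 - 5*j*(-3) = -5 + 15*j)
((-13 - 1*21)*Y(4, E))*K(-5) = ((-13 - 1*21)*(-5 + 15*0))*(-5*(1 + 2*(-5))) = ((-13 - 21)*(-5 + 0))*(-5*(1 - 10)) = (-34*(-5))*(-5*(-9)) = 170*45 = 7650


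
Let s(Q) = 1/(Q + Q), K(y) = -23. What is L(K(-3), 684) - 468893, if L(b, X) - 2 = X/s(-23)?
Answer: -500355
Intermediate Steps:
s(Q) = 1/(2*Q)
L(b, X) = 2 - 46*X (L(b, X) = 2 + X/(((½)/(-23))) = 2 + X/(((½)*(-1/23))) = 2 + X/(-1/46) = 2 + X*(-46) = 2 - 46*X)
L(K(-3), 684) - 468893 = (2 - 46*684) - 468893 = (2 - 31464) - 468893 = -31462 - 468893 = -500355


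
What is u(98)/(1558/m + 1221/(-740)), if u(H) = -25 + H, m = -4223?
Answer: -150380/4159 ≈ -36.158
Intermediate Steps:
u(98)/(1558/m + 1221/(-740)) = (-25 + 98)/(1558/(-4223) + 1221/(-740)) = 73/(1558*(-1/4223) + 1221*(-1/740)) = 73/(-38/103 - 33/20) = 73/(-4159/2060) = 73*(-2060/4159) = -150380/4159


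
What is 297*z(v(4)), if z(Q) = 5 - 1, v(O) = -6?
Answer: 1188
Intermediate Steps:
z(Q) = 4
297*z(v(4)) = 297*4 = 1188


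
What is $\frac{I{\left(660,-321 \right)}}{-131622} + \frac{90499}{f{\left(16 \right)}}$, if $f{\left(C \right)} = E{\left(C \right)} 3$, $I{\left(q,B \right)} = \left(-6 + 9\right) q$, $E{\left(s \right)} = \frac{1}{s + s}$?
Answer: $\frac{63528849026}{65811} \approx 9.6532 \cdot 10^{5}$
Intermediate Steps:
$E{\left(s \right)} = \frac{1}{2 s}$
$I{\left(q,B \right)} = 3 q$
$f{\left(C \right)} = \frac{3}{2 C}$ ($f{\left(C \right)} = \frac{1}{2 C} 3 = \frac{3}{2 C}$)
$\frac{I{\left(660,-321 \right)}}{-131622} + \frac{90499}{f{\left(16 \right)}} = \frac{3 \cdot 660}{-131622} + \frac{90499}{\frac{3}{2} \cdot \frac{1}{16}} = 1980 \left(- \frac{1}{131622}\right) + \frac{90499}{\frac{3}{2} \cdot \frac{1}{16}} = - \frac{330}{21937} + \frac{90499}{\frac{3}{32}} = - \frac{330}{21937} + 90499 \cdot \frac{32}{3} = - \frac{330}{21937} + \frac{2895968}{3} = \frac{63528849026}{65811}$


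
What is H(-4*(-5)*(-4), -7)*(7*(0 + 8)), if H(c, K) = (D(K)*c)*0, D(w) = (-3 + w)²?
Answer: 0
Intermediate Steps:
H(c, K) = 0 (H(c, K) = ((-3 + K)²*c)*0 = (c*(-3 + K)²)*0 = 0)
H(-4*(-5)*(-4), -7)*(7*(0 + 8)) = 0*(7*(0 + 8)) = 0*(7*8) = 0*56 = 0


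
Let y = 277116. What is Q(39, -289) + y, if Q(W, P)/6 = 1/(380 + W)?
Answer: 116111610/419 ≈ 2.7712e+5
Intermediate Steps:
Q(W, P) = 6/(380 + W)
Q(39, -289) + y = 6/(380 + 39) + 277116 = 6/419 + 277116 = 116111610/419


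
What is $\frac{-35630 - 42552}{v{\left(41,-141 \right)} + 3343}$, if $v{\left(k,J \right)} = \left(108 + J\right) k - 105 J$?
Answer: $- \frac{78182}{16795} \approx -4.6551$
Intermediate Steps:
$v{\left(k,J \right)} = - 105 J + k \left(108 + J\right)$ ($v{\left(k,J \right)} = k \left(108 + J\right) - 105 J = - 105 J + k \left(108 + J\right)$)
$\frac{-35630 - 42552}{v{\left(41,-141 \right)} + 3343} = \frac{-35630 - 42552}{\left(\left(-105\right) \left(-141\right) + 108 \cdot 41 - 5781\right) + 3343} = - \frac{78182}{\left(14805 + 4428 - 5781\right) + 3343} = - \frac{78182}{13452 + 3343} = - \frac{78182}{16795}$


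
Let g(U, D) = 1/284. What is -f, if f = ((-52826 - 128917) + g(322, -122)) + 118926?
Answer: 17840027/284 ≈ 62817.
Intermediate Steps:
g(U, D) = 1/284
f = -17840027/284 (f = ((-52826 - 128917) + 1/284) + 118926 = (-181743 + 1/284) + 118926 = -51615011/284 + 118926 = -17840027/284 ≈ -62817.)
-f = -1*(-17840027/284) = 17840027/284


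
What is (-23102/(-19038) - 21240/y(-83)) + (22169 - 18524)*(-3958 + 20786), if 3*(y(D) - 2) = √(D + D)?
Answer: 58969757821751/961419 + 31860*I*√166/101 ≈ 6.1336e+7 + 4064.2*I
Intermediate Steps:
y(D) = 2 + √2*√D/3 (y(D) = 2 + √(D + D)/3 = 2 + √(2*D)/3 = 2 + (√2*√D)/3 = 2 + √2*√D/3)
(-23102/(-19038) - 21240/y(-83)) + (22169 - 18524)*(-3958 + 20786) = (-23102/(-19038) - 21240/(2 + √2*√(-83)/3)) + (22169 - 18524)*(-3958 + 20786) = (-23102*(-1/19038) - 21240/(2 + √2*(I*√83)/3)) + 3645*16828 = (11551/9519 - 21240/(2 + I*√166/3)) + 61338060 = 583877004691/9519 - 21240/(2 + I*√166/3)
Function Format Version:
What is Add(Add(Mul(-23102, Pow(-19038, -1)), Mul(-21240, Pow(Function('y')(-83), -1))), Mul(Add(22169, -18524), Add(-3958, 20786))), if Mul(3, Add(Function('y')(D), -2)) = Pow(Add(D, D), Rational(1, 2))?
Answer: Add(Rational(58969757821751, 961419), Mul(Rational(31860, 101), I, Pow(166, Rational(1, 2)))) ≈ Add(6.1336e+7, Mul(4064.2, I))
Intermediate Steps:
Function('y')(D) = Add(2, Mul(Rational(1, 3), Pow(2, Rational(1, 2)), Pow(D, Rational(1, 2)))) (Function('y')(D) = Add(2, Mul(Rational(1, 3), Pow(Add(D, D), Rational(1, 2)))) = Add(2, Mul(Rational(1, 3), Pow(Mul(2, D), Rational(1, 2)))) = Add(2, Mul(Rational(1, 3), Mul(Pow(2, Rational(1, 2)), Pow(D, Rational(1, 2))))) = Add(2, Mul(Rational(1, 3), Pow(2, Rational(1, 2)), Pow(D, Rational(1, 2)))))
Add(Add(Mul(-23102, Pow(-19038, -1)), Mul(-21240, Pow(Function('y')(-83), -1))), Mul(Add(22169, -18524), Add(-3958, 20786))) = Add(Add(Mul(-23102, Pow(-19038, -1)), Mul(-21240, Pow(Add(2, Mul(Rational(1, 3), Pow(2, Rational(1, 2)), Pow(-83, Rational(1, 2)))), -1))), Mul(Add(22169, -18524), Add(-3958, 20786))) = Add(Add(Mul(-23102, Rational(-1, 19038)), Mul(-21240, Pow(Add(2, Mul(Rational(1, 3), Pow(2, Rational(1, 2)), Mul(I, Pow(83, Rational(1, 2))))), -1))), Mul(3645, 16828)) = Add(Add(Rational(11551, 9519), Mul(-21240, Pow(Add(2, Mul(Rational(1, 3), I, Pow(166, Rational(1, 2)))), -1))), 61338060) = Add(Rational(583877004691, 9519), Mul(-21240, Pow(Add(2, Mul(Rational(1, 3), I, Pow(166, Rational(1, 2)))), -1)))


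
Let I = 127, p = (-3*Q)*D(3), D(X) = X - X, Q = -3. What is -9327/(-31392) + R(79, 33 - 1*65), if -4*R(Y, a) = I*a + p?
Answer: 10634533/10464 ≈ 1016.3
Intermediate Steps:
D(X) = 0
p = 0 (p = -3*(-3)*0 = 9*0 = 0)
R(Y, a) = -127*a/4 (R(Y, a) = -(127*a + 0)/4 = -127*a/4)
-9327/(-31392) + R(79, 33 - 1*65) = -9327/(-31392) - 127*(33 - 1*65)/4 = -9327*(-1/31392) - 127*(33 - 65)/4 = 3109/10464 - 127/4*(-32) = 3109/10464 + 1016 = 10634533/10464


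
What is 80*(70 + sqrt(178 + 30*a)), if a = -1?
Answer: 5600 + 160*sqrt(37) ≈ 6573.2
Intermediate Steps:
80*(70 + sqrt(178 + 30*a)) = 80*(70 + sqrt(178 + 30*(-1))) = 80*(70 + sqrt(178 - 30)) = 80*(70 + sqrt(148)) = 80*(70 + 2*sqrt(37)) = 5600 + 160*sqrt(37)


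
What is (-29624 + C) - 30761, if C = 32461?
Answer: -27924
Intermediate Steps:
(-29624 + C) - 30761 = (-29624 + 32461) - 30761 = 2837 - 30761 = -27924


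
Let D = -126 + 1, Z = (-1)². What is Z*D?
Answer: -125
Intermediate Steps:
Z = 1
D = -125
Z*D = 1*(-125) = -125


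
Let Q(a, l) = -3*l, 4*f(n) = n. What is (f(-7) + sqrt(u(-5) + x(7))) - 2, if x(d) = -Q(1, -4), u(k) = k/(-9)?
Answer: -15/4 + I*sqrt(103)/3 ≈ -3.75 + 3.383*I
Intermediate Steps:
f(n) = n/4
u(k) = -k/9 (u(k) = k*(-1/9) = -k/9)
x(d) = -12 (x(d) = -(-3)*(-4) = -1*12 = -12)
(f(-7) + sqrt(u(-5) + x(7))) - 2 = ((1/4)*(-7) + sqrt(-1/9*(-5) - 12)) - 2 = (-7/4 + sqrt(5/9 - 12)) - 2 = (-7/4 + sqrt(-103/9)) - 2 = (-7/4 + I*sqrt(103)/3) - 2 = -15/4 + I*sqrt(103)/3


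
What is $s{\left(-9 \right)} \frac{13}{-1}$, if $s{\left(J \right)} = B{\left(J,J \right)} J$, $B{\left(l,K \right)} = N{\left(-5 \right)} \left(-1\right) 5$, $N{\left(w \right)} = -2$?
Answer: $1170$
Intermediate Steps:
$B{\left(l,K \right)} = 10$ ($B{\left(l,K \right)} = \left(-2\right) \left(-1\right) 5 = 2 \cdot 5 = 10$)
$s{\left(J \right)} = 10 J$
$s{\left(-9 \right)} \frac{13}{-1} = 10 \left(-9\right) \frac{13}{-1} = - 90 \cdot 13 \left(-1\right) = \left(-90\right) \left(-13\right) = 1170$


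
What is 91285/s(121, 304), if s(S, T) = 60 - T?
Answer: -91285/244 ≈ -374.12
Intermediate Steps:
91285/s(121, 304) = 91285/(60 - 1*304) = 91285/(60 - 304) = 91285/(-244) = 91285*(-1/244) = -91285/244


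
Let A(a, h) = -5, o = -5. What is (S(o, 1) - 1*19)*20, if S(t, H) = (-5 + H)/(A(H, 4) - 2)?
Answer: -2580/7 ≈ -368.57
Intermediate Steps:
S(t, H) = 5/7 - H/7 (S(t, H) = (-5 + H)/(-5 - 2) = (-5 + H)/(-7) = (-5 + H)*(-⅐) = 5/7 - H/7)
(S(o, 1) - 1*19)*20 = ((5/7 - ⅐*1) - 1*19)*20 = ((5/7 - ⅐) - 19)*20 = (4/7 - 19)*20 = -129/7*20 = -2580/7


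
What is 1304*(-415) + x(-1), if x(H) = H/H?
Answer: -541159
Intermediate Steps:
x(H) = 1
1304*(-415) + x(-1) = 1304*(-415) + 1 = -541160 + 1 = -541159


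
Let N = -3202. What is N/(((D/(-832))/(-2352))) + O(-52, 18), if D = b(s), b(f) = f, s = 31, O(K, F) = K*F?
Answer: -6265907544/31 ≈ -2.0213e+8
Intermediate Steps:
O(K, F) = F*K
D = 31
N/(((D/(-832))/(-2352))) + O(-52, 18) = -3202/((31/(-832))/(-2352)) + 18*(-52) = -3202/((31*(-1/832))*(-1/2352)) - 936 = -3202/((-31/832*(-1/2352))) - 936 = -3202/31/1956864 - 936 = -3202*1956864/31 - 936 = -6265878528/31 - 936 = -6265907544/31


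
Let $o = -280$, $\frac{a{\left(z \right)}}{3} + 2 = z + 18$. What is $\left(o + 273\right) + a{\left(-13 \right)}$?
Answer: $2$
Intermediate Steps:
$a{\left(z \right)} = 48 + 3 z$ ($a{\left(z \right)} = -6 + 3 \left(z + 18\right) = -6 + 3 \left(18 + z\right) = -6 + \left(54 + 3 z\right) = 48 + 3 z$)
$\left(o + 273\right) + a{\left(-13 \right)} = \left(-280 + 273\right) + \left(48 + 3 \left(-13\right)\right) = -7 + \left(48 - 39\right) = -7 + 9 = 2$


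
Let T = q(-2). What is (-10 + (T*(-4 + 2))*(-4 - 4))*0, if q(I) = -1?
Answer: 0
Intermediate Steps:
T = -1
(-10 + (T*(-4 + 2))*(-4 - 4))*0 = (-10 + (-(-4 + 2))*(-4 - 4))*0 = (-10 - 1*(-2)*(-8))*0 = (-10 + 2*(-8))*0 = (-10 - 16)*0 = -26*0 = 0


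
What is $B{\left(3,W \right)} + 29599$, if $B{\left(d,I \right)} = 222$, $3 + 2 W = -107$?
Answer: $29821$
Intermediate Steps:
$W = -55$ ($W = - \frac{3}{2} + \frac{1}{2} \left(-107\right) = - \frac{3}{2} - \frac{107}{2} = -55$)
$B{\left(3,W \right)} + 29599 = 222 + 29599 = 29821$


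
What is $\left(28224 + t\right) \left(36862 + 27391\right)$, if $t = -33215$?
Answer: $-320686723$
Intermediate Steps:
$\left(28224 + t\right) \left(36862 + 27391\right) = \left(28224 - 33215\right) \left(36862 + 27391\right) = \left(-4991\right) 64253 = -320686723$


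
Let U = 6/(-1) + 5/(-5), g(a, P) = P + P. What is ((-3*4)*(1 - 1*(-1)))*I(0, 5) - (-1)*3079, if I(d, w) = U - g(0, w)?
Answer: 3487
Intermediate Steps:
g(a, P) = 2*P
U = -7 (U = 6*(-1) + 5*(-⅕) = -6 - 1 = -7)
I(d, w) = -7 - 2*w
((-3*4)*(1 - 1*(-1)))*I(0, 5) - (-1)*3079 = ((-3*4)*(1 - 1*(-1)))*(-7 - 2*5) - (-1)*3079 = (-12*(1 + 1))*(-7 - 10) - 1*(-3079) = -12*2*(-17) + 3079 = -24*(-17) + 3079 = 408 + 3079 = 3487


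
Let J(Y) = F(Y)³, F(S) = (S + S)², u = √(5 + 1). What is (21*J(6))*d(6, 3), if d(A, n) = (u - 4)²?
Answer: 1379524608 - 501645312*√6 ≈ 1.5075e+8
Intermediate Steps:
u = √6 ≈ 2.4495
F(S) = 4*S² (F(S) = (2*S)² = 4*S²)
d(A, n) = (-4 + √6)² (d(A, n) = (√6 - 4)² = (-4 + √6)²)
J(Y) = 64*Y⁶ (J(Y) = (4*Y²)³ = 64*Y⁶)
(21*J(6))*d(6, 3) = (21*(64*6⁶))*(4 - √6)² = (21*(64*46656))*(4 - √6)² = (21*2985984)*(4 - √6)² = 62705664*(4 - √6)²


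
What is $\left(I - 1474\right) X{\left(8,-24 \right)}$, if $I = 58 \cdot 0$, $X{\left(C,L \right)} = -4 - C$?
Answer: $17688$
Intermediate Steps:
$I = 0$
$\left(I - 1474\right) X{\left(8,-24 \right)} = \left(0 - 1474\right) \left(-4 - 8\right) = - 1474 \left(-4 - 8\right) = \left(-1474\right) \left(-12\right) = 17688$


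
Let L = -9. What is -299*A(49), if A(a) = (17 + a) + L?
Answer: -17043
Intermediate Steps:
A(a) = 8 + a (A(a) = (17 + a) - 9 = 8 + a)
-299*A(49) = -299*(8 + 49) = -299*57 = -17043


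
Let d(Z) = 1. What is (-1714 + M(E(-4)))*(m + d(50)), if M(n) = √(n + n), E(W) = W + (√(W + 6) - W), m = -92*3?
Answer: 471350 - 275*2^(¾) ≈ 4.7089e+5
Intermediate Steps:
m = -276
E(W) = √(6 + W) (E(W) = W + (√(6 + W) - W) = √(6 + W))
M(n) = √2*√n (M(n) = √(2*n) = √2*√n)
(-1714 + M(E(-4)))*(m + d(50)) = (-1714 + √2*√(√(6 - 4)))*(-276 + 1) = (-1714 + √2*√(√2))*(-275) = (-1714 + √2*2^(¼))*(-275) = (-1714 + 2^(¾))*(-275) = 471350 - 275*2^(¾)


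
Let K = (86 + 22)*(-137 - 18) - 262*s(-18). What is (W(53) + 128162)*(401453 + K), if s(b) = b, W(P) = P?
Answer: 49930639235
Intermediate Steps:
K = -12024 (K = (86 + 22)*(-137 - 18) - 262*(-18) = 108*(-155) + 4716 = -16740 + 4716 = -12024)
(W(53) + 128162)*(401453 + K) = (53 + 128162)*(401453 - 12024) = 128215*389429 = 49930639235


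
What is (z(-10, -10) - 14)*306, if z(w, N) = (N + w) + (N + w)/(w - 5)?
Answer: -9996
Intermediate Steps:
z(w, N) = N + w + (N + w)/(-5 + w) (z(w, N) = (N + w) + (N + w)/(-5 + w) = N + w + (N + w)/(-5 + w))
(z(-10, -10) - 14)*306 = (((-10)² - 4*(-10) - 4*(-10) - 10*(-10))/(-5 - 10) - 14)*306 = ((100 + 40 + 40 + 100)/(-15) - 14)*306 = (-1/15*280 - 14)*306 = (-56/3 - 14)*306 = -98/3*306 = -9996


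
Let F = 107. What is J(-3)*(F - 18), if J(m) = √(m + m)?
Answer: 89*I*√6 ≈ 218.0*I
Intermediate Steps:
J(m) = √2*√m (J(m) = √(2*m) = √2*√m)
J(-3)*(F - 18) = (√2*√(-3))*(107 - 18) = (√2*(I*√3))*89 = (I*√6)*89 = 89*I*√6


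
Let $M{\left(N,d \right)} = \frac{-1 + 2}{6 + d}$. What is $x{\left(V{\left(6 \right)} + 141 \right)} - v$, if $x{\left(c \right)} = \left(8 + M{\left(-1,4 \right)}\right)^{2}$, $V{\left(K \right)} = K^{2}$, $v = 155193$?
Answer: $- \frac{15512739}{100} \approx -1.5513 \cdot 10^{5}$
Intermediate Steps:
$M{\left(N,d \right)} = \frac{1}{6 + d}$ ($M{\left(N,d \right)} = 1 \frac{1}{6 + d} = \frac{1}{6 + d}$)
$x{\left(c \right)} = \frac{6561}{100}$ ($x{\left(c \right)} = \left(8 + \frac{1}{6 + 4}\right)^{2} = \left(8 + \frac{1}{10}\right)^{2} = \left(\frac{81}{10}\right)^{2} = \frac{6561}{100}$)
$x{\left(V{\left(6 \right)} + 141 \right)} - v = \frac{6561}{100} - 155193 = - \frac{15512739}{100}$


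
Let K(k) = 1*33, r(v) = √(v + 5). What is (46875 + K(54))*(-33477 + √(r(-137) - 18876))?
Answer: -1570339116 + 46908*√(-18876 + 2*I*√33) ≈ -1.5703e+9 + 6.4447e+6*I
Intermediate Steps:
r(v) = √(5 + v)
K(k) = 33
(46875 + K(54))*(-33477 + √(r(-137) - 18876)) = (46875 + 33)*(-33477 + √(√(5 - 137) - 18876)) = 46908*(-33477 + √(√(-132) - 18876)) = 46908*(-33477 + √(2*I*√33 - 18876)) = 46908*(-33477 + √(-18876 + 2*I*√33)) = -1570339116 + 46908*√(-18876 + 2*I*√33)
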